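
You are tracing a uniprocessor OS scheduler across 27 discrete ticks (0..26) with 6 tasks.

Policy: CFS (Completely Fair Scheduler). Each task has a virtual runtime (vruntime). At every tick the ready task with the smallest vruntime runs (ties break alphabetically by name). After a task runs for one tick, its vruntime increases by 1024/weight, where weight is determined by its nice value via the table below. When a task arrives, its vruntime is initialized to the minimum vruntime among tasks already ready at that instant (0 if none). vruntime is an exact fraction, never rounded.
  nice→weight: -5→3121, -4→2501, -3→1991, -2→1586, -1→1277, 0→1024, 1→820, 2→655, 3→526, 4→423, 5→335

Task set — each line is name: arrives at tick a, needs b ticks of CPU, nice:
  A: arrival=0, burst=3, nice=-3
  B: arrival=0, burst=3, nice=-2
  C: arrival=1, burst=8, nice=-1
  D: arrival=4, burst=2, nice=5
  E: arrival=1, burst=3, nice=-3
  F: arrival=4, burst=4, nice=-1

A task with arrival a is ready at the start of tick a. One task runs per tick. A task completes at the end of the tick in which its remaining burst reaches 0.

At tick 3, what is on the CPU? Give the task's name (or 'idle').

running at tick 3 = E

t=0: vr[A=0 B=0] → run A
t=1: vr[A=1024/1991 B=0 C=0 E=0] → run B
t=2: vr[A=1024/1991 B=512/793 C=0 E=0] → run C
t=3: vr[A=1024/1991 B=512/793 C=1024/1277 E=0] → run E
t=4: vr[A=1024/1991 B=512/793 C=1024/1277 D=1024/1991 E=1024/1991 F=1024/1991] → run A
t=5: vr[A=2048/1991 B=512/793 C=1024/1277 D=1024/1991 E=1024/1991 F=1024/1991] → run D
t=6: vr[A=2048/1991 B=512/793 C=1024/1277 D=2381824/666985 E=1024/1991 F=1024/1991] → run E
t=7: vr[A=2048/1991 B=512/793 C=1024/1277 D=2381824/666985 E=2048/1991 F=1024/1991] → run F
t=8: vr[A=2048/1991 B=512/793 C=1024/1277 D=2381824/666985 E=2048/1991 F=3346432/2542507] → run B
t=9: vr[A=2048/1991 B=1024/793 C=1024/1277 D=2381824/666985 E=2048/1991 F=3346432/2542507] → run C
t=10: vr[A=2048/1991 B=1024/793 C=2048/1277 D=2381824/666985 E=2048/1991 F=3346432/2542507] → run A
t=11: vr[B=1024/793 C=2048/1277 D=2381824/666985 E=2048/1991 F=3346432/2542507] → run E
t=12: vr[B=1024/793 C=2048/1277 D=2381824/666985 F=3346432/2542507] → run B
t=13: vr[C=2048/1277 D=2381824/666985 F=3346432/2542507] → run F
t=14: vr[C=2048/1277 D=2381824/666985 F=5385216/2542507] → run C
t=15: vr[C=3072/1277 D=2381824/666985 F=5385216/2542507] → run F
t=16: vr[C=3072/1277 D=2381824/666985 F=7424000/2542507] → run C
t=17: vr[C=4096/1277 D=2381824/666985 F=7424000/2542507] → run F
t=18: vr[C=4096/1277 D=2381824/666985] → run C
t=19: vr[C=5120/1277 D=2381824/666985] → run D
t=20: vr[C=5120/1277] → run C
t=21: vr[C=6144/1277] → run C
t=22: vr[C=7168/1277] → run C
t=23: (idle)
t=24: (idle)
t=25: (idle)
t=26: (idle)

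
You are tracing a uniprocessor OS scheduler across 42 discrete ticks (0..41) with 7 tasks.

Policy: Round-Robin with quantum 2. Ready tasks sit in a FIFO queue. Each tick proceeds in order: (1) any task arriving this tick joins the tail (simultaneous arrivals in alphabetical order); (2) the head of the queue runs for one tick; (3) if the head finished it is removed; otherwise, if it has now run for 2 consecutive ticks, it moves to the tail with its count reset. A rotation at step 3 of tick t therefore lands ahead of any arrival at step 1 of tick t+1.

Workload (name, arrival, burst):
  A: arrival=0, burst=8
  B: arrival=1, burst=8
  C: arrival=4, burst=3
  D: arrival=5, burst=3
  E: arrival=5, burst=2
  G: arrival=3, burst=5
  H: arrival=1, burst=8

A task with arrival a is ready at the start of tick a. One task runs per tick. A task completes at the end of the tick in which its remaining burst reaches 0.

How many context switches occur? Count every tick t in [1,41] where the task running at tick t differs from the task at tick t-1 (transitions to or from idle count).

t=0: queue=[A] q_used=0 → run A
t=1: queue=[A,B,H] q_used=1 → run A
t=2: queue=[B,H,A] q_used=0 → run B
t=3: queue=[B,H,A,G] q_used=1 → run B
t=4: queue=[H,A,G,B,C] q_used=0 → run H
t=5: queue=[H,A,G,B,C,D,E] q_used=1 → run H
t=6: queue=[A,G,B,C,D,E,H] q_used=0 → run A
t=7: queue=[A,G,B,C,D,E,H] q_used=1 → run A
t=8: queue=[G,B,C,D,E,H,A] q_used=0 → run G
t=9: queue=[G,B,C,D,E,H,A] q_used=1 → run G
t=10: queue=[B,C,D,E,H,A,G] q_used=0 → run B
t=11: queue=[B,C,D,E,H,A,G] q_used=1 → run B
t=12: queue=[C,D,E,H,A,G,B] q_used=0 → run C
t=13: queue=[C,D,E,H,A,G,B] q_used=1 → run C
t=14: queue=[D,E,H,A,G,B,C] q_used=0 → run D
t=15: queue=[D,E,H,A,G,B,C] q_used=1 → run D
t=16: queue=[E,H,A,G,B,C,D] q_used=0 → run E
t=17: queue=[E,H,A,G,B,C,D] q_used=1 → run E
t=18: queue=[H,A,G,B,C,D] q_used=0 → run H
t=19: queue=[H,A,G,B,C,D] q_used=1 → run H
t=20: queue=[A,G,B,C,D,H] q_used=0 → run A
t=21: queue=[A,G,B,C,D,H] q_used=1 → run A
t=22: queue=[G,B,C,D,H,A] q_used=0 → run G
t=23: queue=[G,B,C,D,H,A] q_used=1 → run G
t=24: queue=[B,C,D,H,A,G] q_used=0 → run B
t=25: queue=[B,C,D,H,A,G] q_used=1 → run B
t=26: queue=[C,D,H,A,G,B] q_used=0 → run C
t=27: queue=[D,H,A,G,B] q_used=0 → run D
t=28: queue=[H,A,G,B] q_used=0 → run H
t=29: queue=[H,A,G,B] q_used=1 → run H
t=30: queue=[A,G,B,H] q_used=0 → run A
t=31: queue=[A,G,B,H] q_used=1 → run A
t=32: queue=[G,B,H] q_used=0 → run G
t=33: queue=[B,H] q_used=0 → run B
t=34: queue=[B,H] q_used=1 → run B
t=35: queue=[H] q_used=0 → run H
t=36: queue=[H] q_used=1 → run H
t=37: (idle)
t=38: (idle)
t=39: (idle)
t=40: (idle)
t=41: (idle)

context switches = 20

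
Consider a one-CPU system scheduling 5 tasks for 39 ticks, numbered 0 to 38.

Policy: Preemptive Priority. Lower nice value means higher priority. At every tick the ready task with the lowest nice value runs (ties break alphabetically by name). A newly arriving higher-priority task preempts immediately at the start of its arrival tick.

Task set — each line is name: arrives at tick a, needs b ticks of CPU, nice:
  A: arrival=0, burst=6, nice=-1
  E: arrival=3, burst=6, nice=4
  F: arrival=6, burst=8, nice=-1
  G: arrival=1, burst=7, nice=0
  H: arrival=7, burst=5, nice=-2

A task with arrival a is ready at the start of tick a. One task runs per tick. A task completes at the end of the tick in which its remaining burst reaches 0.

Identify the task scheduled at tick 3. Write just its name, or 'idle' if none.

running at tick 3 = A

t=0: ready={A} → run A
t=1: ready={A,G} → run A
t=2: ready={A,G} → run A
t=3: ready={A,E,G} → run A
t=4: ready={A,E,G} → run A
t=5: ready={A,E,G} → run A
t=6: ready={E,F,G} → run F
t=7: ready={E,F,G,H} → run H
t=8: ready={E,F,G,H} → run H
t=9: ready={E,F,G,H} → run H
t=10: ready={E,F,G,H} → run H
t=11: ready={E,F,G,H} → run H
t=12: ready={E,F,G} → run F
t=13: ready={E,F,G} → run F
t=14: ready={E,F,G} → run F
t=15: ready={E,F,G} → run F
t=16: ready={E,F,G} → run F
t=17: ready={E,F,G} → run F
t=18: ready={E,F,G} → run F
t=19: ready={E,G} → run G
t=20: ready={E,G} → run G
t=21: ready={E,G} → run G
t=22: ready={E,G} → run G
t=23: ready={E,G} → run G
t=24: ready={E,G} → run G
t=25: ready={E,G} → run G
t=26: ready={E} → run E
t=27: ready={E} → run E
t=28: ready={E} → run E
t=29: ready={E} → run E
t=30: ready={E} → run E
t=31: ready={E} → run E
t=32: (idle)
t=33: (idle)
t=34: (idle)
t=35: (idle)
t=36: (idle)
t=37: (idle)
t=38: (idle)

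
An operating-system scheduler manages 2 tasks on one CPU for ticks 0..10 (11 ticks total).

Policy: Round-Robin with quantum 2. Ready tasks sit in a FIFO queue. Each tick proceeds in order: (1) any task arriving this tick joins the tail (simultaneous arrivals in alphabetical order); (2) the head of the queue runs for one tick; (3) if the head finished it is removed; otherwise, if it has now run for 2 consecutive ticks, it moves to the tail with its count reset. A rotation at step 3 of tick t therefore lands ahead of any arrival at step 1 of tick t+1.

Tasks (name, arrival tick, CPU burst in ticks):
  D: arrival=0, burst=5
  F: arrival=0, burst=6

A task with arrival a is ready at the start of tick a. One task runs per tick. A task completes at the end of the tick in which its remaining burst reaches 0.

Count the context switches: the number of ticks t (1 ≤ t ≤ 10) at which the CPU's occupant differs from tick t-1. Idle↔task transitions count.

context switches = 5

t=0: queue=[D,F] q_used=0 → run D
t=1: queue=[D,F] q_used=1 → run D
t=2: queue=[F,D] q_used=0 → run F
t=3: queue=[F,D] q_used=1 → run F
t=4: queue=[D,F] q_used=0 → run D
t=5: queue=[D,F] q_used=1 → run D
t=6: queue=[F,D] q_used=0 → run F
t=7: queue=[F,D] q_used=1 → run F
t=8: queue=[D,F] q_used=0 → run D
t=9: queue=[F] q_used=0 → run F
t=10: queue=[F] q_used=1 → run F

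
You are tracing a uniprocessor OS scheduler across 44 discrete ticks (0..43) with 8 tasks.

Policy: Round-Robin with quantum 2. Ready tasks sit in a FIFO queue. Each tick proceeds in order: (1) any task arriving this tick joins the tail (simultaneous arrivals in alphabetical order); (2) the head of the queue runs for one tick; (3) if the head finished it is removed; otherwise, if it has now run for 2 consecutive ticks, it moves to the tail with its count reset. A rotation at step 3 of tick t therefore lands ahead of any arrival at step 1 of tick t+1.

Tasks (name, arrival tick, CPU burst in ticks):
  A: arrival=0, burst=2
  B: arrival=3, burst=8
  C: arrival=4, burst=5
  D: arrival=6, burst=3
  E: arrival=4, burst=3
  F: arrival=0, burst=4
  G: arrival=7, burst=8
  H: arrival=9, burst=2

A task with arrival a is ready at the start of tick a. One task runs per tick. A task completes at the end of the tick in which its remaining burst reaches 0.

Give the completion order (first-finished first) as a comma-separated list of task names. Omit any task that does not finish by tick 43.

completion order = A, F, H, E, D, C, B, G

t=0: queue=[A,F] q_used=0 → run A
t=1: queue=[A,F] q_used=1 → run A
t=2: queue=[F] q_used=0 → run F
t=3: queue=[F,B] q_used=1 → run F
t=4: queue=[B,F,C,E] q_used=0 → run B
t=5: queue=[B,F,C,E] q_used=1 → run B
t=6: queue=[F,C,E,B,D] q_used=0 → run F
t=7: queue=[F,C,E,B,D,G] q_used=1 → run F
t=8: queue=[C,E,B,D,G] q_used=0 → run C
t=9: queue=[C,E,B,D,G,H] q_used=1 → run C
t=10: queue=[E,B,D,G,H,C] q_used=0 → run E
t=11: queue=[E,B,D,G,H,C] q_used=1 → run E
t=12: queue=[B,D,G,H,C,E] q_used=0 → run B
t=13: queue=[B,D,G,H,C,E] q_used=1 → run B
t=14: queue=[D,G,H,C,E,B] q_used=0 → run D
t=15: queue=[D,G,H,C,E,B] q_used=1 → run D
t=16: queue=[G,H,C,E,B,D] q_used=0 → run G
t=17: queue=[G,H,C,E,B,D] q_used=1 → run G
t=18: queue=[H,C,E,B,D,G] q_used=0 → run H
t=19: queue=[H,C,E,B,D,G] q_used=1 → run H
t=20: queue=[C,E,B,D,G] q_used=0 → run C
t=21: queue=[C,E,B,D,G] q_used=1 → run C
t=22: queue=[E,B,D,G,C] q_used=0 → run E
t=23: queue=[B,D,G,C] q_used=0 → run B
t=24: queue=[B,D,G,C] q_used=1 → run B
t=25: queue=[D,G,C,B] q_used=0 → run D
t=26: queue=[G,C,B] q_used=0 → run G
t=27: queue=[G,C,B] q_used=1 → run G
t=28: queue=[C,B,G] q_used=0 → run C
t=29: queue=[B,G] q_used=0 → run B
t=30: queue=[B,G] q_used=1 → run B
t=31: queue=[G] q_used=0 → run G
t=32: queue=[G] q_used=1 → run G
t=33: queue=[G] q_used=0 → run G
t=34: queue=[G] q_used=1 → run G
t=35: (idle)
t=36: (idle)
t=37: (idle)
t=38: (idle)
t=39: (idle)
t=40: (idle)
t=41: (idle)
t=42: (idle)
t=43: (idle)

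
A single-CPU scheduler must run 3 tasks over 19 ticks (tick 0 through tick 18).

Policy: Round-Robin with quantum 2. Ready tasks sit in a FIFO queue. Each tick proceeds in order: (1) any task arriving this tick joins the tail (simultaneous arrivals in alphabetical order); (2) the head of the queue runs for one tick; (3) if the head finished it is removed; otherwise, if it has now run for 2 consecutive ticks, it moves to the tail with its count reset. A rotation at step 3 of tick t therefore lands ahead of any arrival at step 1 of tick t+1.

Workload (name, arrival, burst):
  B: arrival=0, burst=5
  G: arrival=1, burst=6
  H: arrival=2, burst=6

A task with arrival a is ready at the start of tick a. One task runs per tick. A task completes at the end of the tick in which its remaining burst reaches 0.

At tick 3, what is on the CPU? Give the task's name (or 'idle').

running at tick 3 = G

t=0: queue=[B] q_used=0 → run B
t=1: queue=[B,G] q_used=1 → run B
t=2: queue=[G,B,H] q_used=0 → run G
t=3: queue=[G,B,H] q_used=1 → run G
t=4: queue=[B,H,G] q_used=0 → run B
t=5: queue=[B,H,G] q_used=1 → run B
t=6: queue=[H,G,B] q_used=0 → run H
t=7: queue=[H,G,B] q_used=1 → run H
t=8: queue=[G,B,H] q_used=0 → run G
t=9: queue=[G,B,H] q_used=1 → run G
t=10: queue=[B,H,G] q_used=0 → run B
t=11: queue=[H,G] q_used=0 → run H
t=12: queue=[H,G] q_used=1 → run H
t=13: queue=[G,H] q_used=0 → run G
t=14: queue=[G,H] q_used=1 → run G
t=15: queue=[H] q_used=0 → run H
t=16: queue=[H] q_used=1 → run H
t=17: (idle)
t=18: (idle)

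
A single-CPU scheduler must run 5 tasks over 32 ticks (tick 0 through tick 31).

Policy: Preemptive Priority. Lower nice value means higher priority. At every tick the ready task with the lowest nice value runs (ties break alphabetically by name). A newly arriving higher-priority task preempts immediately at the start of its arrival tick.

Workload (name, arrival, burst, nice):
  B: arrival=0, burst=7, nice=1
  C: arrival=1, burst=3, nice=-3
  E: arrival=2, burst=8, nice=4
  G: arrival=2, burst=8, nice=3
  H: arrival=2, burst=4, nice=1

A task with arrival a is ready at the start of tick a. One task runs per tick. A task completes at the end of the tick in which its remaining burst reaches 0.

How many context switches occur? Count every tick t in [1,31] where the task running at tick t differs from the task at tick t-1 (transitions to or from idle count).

context switches = 6

t=0: ready={B} → run B
t=1: ready={B,C} → run C
t=2: ready={B,C,E,G,H} → run C
t=3: ready={B,C,E,G,H} → run C
t=4: ready={B,E,G,H} → run B
t=5: ready={B,E,G,H} → run B
t=6: ready={B,E,G,H} → run B
t=7: ready={B,E,G,H} → run B
t=8: ready={B,E,G,H} → run B
t=9: ready={B,E,G,H} → run B
t=10: ready={E,G,H} → run H
t=11: ready={E,G,H} → run H
t=12: ready={E,G,H} → run H
t=13: ready={E,G,H} → run H
t=14: ready={E,G} → run G
t=15: ready={E,G} → run G
t=16: ready={E,G} → run G
t=17: ready={E,G} → run G
t=18: ready={E,G} → run G
t=19: ready={E,G} → run G
t=20: ready={E,G} → run G
t=21: ready={E,G} → run G
t=22: ready={E} → run E
t=23: ready={E} → run E
t=24: ready={E} → run E
t=25: ready={E} → run E
t=26: ready={E} → run E
t=27: ready={E} → run E
t=28: ready={E} → run E
t=29: ready={E} → run E
t=30: (idle)
t=31: (idle)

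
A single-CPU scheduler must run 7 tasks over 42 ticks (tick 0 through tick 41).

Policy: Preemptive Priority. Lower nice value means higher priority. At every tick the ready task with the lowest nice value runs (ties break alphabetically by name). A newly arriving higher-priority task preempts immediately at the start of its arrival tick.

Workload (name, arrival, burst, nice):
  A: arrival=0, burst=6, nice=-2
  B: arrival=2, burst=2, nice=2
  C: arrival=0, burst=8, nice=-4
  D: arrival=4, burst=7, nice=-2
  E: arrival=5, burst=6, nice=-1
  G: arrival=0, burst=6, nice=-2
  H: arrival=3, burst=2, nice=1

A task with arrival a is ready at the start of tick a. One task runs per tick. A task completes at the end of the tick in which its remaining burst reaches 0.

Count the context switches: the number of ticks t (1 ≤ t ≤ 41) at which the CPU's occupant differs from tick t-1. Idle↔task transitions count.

t=0: ready={A,C,G} → run C
t=1: ready={A,C,G} → run C
t=2: ready={A,B,C,G} → run C
t=3: ready={A,B,C,G,H} → run C
t=4: ready={A,B,C,D,G,H} → run C
t=5: ready={A,B,C,D,E,G,H} → run C
t=6: ready={A,B,C,D,E,G,H} → run C
t=7: ready={A,B,C,D,E,G,H} → run C
t=8: ready={A,B,D,E,G,H} → run A
t=9: ready={A,B,D,E,G,H} → run A
t=10: ready={A,B,D,E,G,H} → run A
t=11: ready={A,B,D,E,G,H} → run A
t=12: ready={A,B,D,E,G,H} → run A
t=13: ready={A,B,D,E,G,H} → run A
t=14: ready={B,D,E,G,H} → run D
t=15: ready={B,D,E,G,H} → run D
t=16: ready={B,D,E,G,H} → run D
t=17: ready={B,D,E,G,H} → run D
t=18: ready={B,D,E,G,H} → run D
t=19: ready={B,D,E,G,H} → run D
t=20: ready={B,D,E,G,H} → run D
t=21: ready={B,E,G,H} → run G
t=22: ready={B,E,G,H} → run G
t=23: ready={B,E,G,H} → run G
t=24: ready={B,E,G,H} → run G
t=25: ready={B,E,G,H} → run G
t=26: ready={B,E,G,H} → run G
t=27: ready={B,E,H} → run E
t=28: ready={B,E,H} → run E
t=29: ready={B,E,H} → run E
t=30: ready={B,E,H} → run E
t=31: ready={B,E,H} → run E
t=32: ready={B,E,H} → run E
t=33: ready={B,H} → run H
t=34: ready={B,H} → run H
t=35: ready={B} → run B
t=36: ready={B} → run B
t=37: (idle)
t=38: (idle)
t=39: (idle)
t=40: (idle)
t=41: (idle)

context switches = 7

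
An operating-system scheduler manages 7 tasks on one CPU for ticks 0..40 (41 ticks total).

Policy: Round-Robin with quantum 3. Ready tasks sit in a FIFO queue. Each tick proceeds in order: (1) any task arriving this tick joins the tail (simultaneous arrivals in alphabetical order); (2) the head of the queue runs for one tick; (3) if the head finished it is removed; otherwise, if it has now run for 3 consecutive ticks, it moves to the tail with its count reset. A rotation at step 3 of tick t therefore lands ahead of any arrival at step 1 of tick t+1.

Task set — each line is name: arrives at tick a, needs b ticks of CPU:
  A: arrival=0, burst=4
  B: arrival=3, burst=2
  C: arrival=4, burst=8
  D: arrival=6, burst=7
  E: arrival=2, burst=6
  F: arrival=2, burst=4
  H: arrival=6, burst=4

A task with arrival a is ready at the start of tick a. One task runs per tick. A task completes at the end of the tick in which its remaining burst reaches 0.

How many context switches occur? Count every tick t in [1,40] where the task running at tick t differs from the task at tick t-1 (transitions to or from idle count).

t=0: queue=[A] q_used=0 → run A
t=1: queue=[A] q_used=1 → run A
t=2: queue=[A,E,F] q_used=2 → run A
t=3: queue=[E,F,A,B] q_used=0 → run E
t=4: queue=[E,F,A,B,C] q_used=1 → run E
t=5: queue=[E,F,A,B,C] q_used=2 → run E
t=6: queue=[F,A,B,C,E,D,H] q_used=0 → run F
t=7: queue=[F,A,B,C,E,D,H] q_used=1 → run F
t=8: queue=[F,A,B,C,E,D,H] q_used=2 → run F
t=9: queue=[A,B,C,E,D,H,F] q_used=0 → run A
t=10: queue=[B,C,E,D,H,F] q_used=0 → run B
t=11: queue=[B,C,E,D,H,F] q_used=1 → run B
t=12: queue=[C,E,D,H,F] q_used=0 → run C
t=13: queue=[C,E,D,H,F] q_used=1 → run C
t=14: queue=[C,E,D,H,F] q_used=2 → run C
t=15: queue=[E,D,H,F,C] q_used=0 → run E
t=16: queue=[E,D,H,F,C] q_used=1 → run E
t=17: queue=[E,D,H,F,C] q_used=2 → run E
t=18: queue=[D,H,F,C] q_used=0 → run D
t=19: queue=[D,H,F,C] q_used=1 → run D
t=20: queue=[D,H,F,C] q_used=2 → run D
t=21: queue=[H,F,C,D] q_used=0 → run H
t=22: queue=[H,F,C,D] q_used=1 → run H
t=23: queue=[H,F,C,D] q_used=2 → run H
t=24: queue=[F,C,D,H] q_used=0 → run F
t=25: queue=[C,D,H] q_used=0 → run C
t=26: queue=[C,D,H] q_used=1 → run C
t=27: queue=[C,D,H] q_used=2 → run C
t=28: queue=[D,H,C] q_used=0 → run D
t=29: queue=[D,H,C] q_used=1 → run D
t=30: queue=[D,H,C] q_used=2 → run D
t=31: queue=[H,C,D] q_used=0 → run H
t=32: queue=[C,D] q_used=0 → run C
t=33: queue=[C,D] q_used=1 → run C
t=34: queue=[D] q_used=0 → run D
t=35: (idle)
t=36: (idle)
t=37: (idle)
t=38: (idle)
t=39: (idle)
t=40: (idle)

context switches = 15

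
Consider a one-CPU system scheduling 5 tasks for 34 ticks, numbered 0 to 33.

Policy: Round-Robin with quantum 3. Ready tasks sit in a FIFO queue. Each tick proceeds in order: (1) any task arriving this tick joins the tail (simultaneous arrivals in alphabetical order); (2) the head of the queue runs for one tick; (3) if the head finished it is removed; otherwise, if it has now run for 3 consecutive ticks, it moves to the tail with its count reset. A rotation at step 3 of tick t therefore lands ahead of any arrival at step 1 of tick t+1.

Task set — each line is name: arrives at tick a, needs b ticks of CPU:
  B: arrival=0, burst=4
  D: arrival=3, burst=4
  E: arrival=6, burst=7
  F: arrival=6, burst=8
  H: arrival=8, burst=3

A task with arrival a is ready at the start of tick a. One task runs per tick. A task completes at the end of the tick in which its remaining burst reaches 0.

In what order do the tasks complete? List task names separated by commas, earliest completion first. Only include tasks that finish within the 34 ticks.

t=0: queue=[B] q_used=0 → run B
t=1: queue=[B] q_used=1 → run B
t=2: queue=[B] q_used=2 → run B
t=3: queue=[B,D] q_used=0 → run B
t=4: queue=[D] q_used=0 → run D
t=5: queue=[D] q_used=1 → run D
t=6: queue=[D,E,F] q_used=2 → run D
t=7: queue=[E,F,D] q_used=0 → run E
t=8: queue=[E,F,D,H] q_used=1 → run E
t=9: queue=[E,F,D,H] q_used=2 → run E
t=10: queue=[F,D,H,E] q_used=0 → run F
t=11: queue=[F,D,H,E] q_used=1 → run F
t=12: queue=[F,D,H,E] q_used=2 → run F
t=13: queue=[D,H,E,F] q_used=0 → run D
t=14: queue=[H,E,F] q_used=0 → run H
t=15: queue=[H,E,F] q_used=1 → run H
t=16: queue=[H,E,F] q_used=2 → run H
t=17: queue=[E,F] q_used=0 → run E
t=18: queue=[E,F] q_used=1 → run E
t=19: queue=[E,F] q_used=2 → run E
t=20: queue=[F,E] q_used=0 → run F
t=21: queue=[F,E] q_used=1 → run F
t=22: queue=[F,E] q_used=2 → run F
t=23: queue=[E,F] q_used=0 → run E
t=24: queue=[F] q_used=0 → run F
t=25: queue=[F] q_used=1 → run F
t=26: (idle)
t=27: (idle)
t=28: (idle)
t=29: (idle)
t=30: (idle)
t=31: (idle)
t=32: (idle)
t=33: (idle)

completion order = B, D, H, E, F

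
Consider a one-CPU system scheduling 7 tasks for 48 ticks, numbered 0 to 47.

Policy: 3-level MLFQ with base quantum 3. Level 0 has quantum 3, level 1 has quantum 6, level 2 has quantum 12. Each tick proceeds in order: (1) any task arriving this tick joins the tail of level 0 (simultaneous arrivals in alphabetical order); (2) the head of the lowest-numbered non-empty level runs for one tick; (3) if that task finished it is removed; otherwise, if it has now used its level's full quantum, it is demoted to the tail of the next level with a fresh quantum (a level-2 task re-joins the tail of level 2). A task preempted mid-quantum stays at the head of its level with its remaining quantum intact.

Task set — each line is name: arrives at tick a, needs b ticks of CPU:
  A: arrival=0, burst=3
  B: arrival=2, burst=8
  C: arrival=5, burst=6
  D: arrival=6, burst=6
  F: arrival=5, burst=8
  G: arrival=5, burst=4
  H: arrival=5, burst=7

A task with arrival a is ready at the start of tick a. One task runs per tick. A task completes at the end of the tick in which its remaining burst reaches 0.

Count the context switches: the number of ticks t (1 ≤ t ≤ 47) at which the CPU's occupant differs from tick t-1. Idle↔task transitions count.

context switches = 13

t=0: L0/L1/L2 = A/-/- → run A
t=1: L0/L1/L2 = A/-/- → run A
t=2: L0/L1/L2 = AB/-/- → run A
t=3: L0/L1/L2 = B/-/- → run B
t=4: L0/L1/L2 = B/-/- → run B
t=5: L0/L1/L2 = BCFGH/-/- → run B
t=6: L0/L1/L2 = CFGHD/B/- → run C
t=7: L0/L1/L2 = CFGHD/B/- → run C
t=8: L0/L1/L2 = CFGHD/B/- → run C
t=9: L0/L1/L2 = FGHD/BC/- → run F
t=10: L0/L1/L2 = FGHD/BC/- → run F
t=11: L0/L1/L2 = FGHD/BC/- → run F
t=12: L0/L1/L2 = GHD/BCF/- → run G
t=13: L0/L1/L2 = GHD/BCF/- → run G
t=14: L0/L1/L2 = GHD/BCF/- → run G
t=15: L0/L1/L2 = HD/BCFG/- → run H
t=16: L0/L1/L2 = HD/BCFG/- → run H
t=17: L0/L1/L2 = HD/BCFG/- → run H
t=18: L0/L1/L2 = D/BCFGH/- → run D
t=19: L0/L1/L2 = D/BCFGH/- → run D
t=20: L0/L1/L2 = D/BCFGH/- → run D
t=21: L0/L1/L2 = -/BCFGHD/- → run B
t=22: L0/L1/L2 = -/BCFGHD/- → run B
t=23: L0/L1/L2 = -/BCFGHD/- → run B
t=24: L0/L1/L2 = -/BCFGHD/- → run B
t=25: L0/L1/L2 = -/BCFGHD/- → run B
t=26: L0/L1/L2 = -/CFGHD/- → run C
t=27: L0/L1/L2 = -/CFGHD/- → run C
t=28: L0/L1/L2 = -/CFGHD/- → run C
t=29: L0/L1/L2 = -/FGHD/- → run F
t=30: L0/L1/L2 = -/FGHD/- → run F
t=31: L0/L1/L2 = -/FGHD/- → run F
t=32: L0/L1/L2 = -/FGHD/- → run F
t=33: L0/L1/L2 = -/FGHD/- → run F
t=34: L0/L1/L2 = -/GHD/- → run G
t=35: L0/L1/L2 = -/HD/- → run H
t=36: L0/L1/L2 = -/HD/- → run H
t=37: L0/L1/L2 = -/HD/- → run H
t=38: L0/L1/L2 = -/HD/- → run H
t=39: L0/L1/L2 = -/D/- → run D
t=40: L0/L1/L2 = -/D/- → run D
t=41: L0/L1/L2 = -/D/- → run D
t=42: (idle)
t=43: (idle)
t=44: (idle)
t=45: (idle)
t=46: (idle)
t=47: (idle)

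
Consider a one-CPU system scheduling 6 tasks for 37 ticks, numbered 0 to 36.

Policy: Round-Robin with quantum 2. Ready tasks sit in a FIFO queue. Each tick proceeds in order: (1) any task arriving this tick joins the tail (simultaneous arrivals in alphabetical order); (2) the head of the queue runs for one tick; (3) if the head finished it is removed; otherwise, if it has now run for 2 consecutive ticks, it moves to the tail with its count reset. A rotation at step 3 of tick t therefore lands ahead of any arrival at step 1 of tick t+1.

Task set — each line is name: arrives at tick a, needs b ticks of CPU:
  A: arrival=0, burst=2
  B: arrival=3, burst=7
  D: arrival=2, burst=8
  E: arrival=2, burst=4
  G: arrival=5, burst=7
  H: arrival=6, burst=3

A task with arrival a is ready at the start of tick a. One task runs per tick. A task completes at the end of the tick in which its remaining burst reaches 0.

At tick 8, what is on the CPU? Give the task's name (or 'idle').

t=0: queue=[A] q_used=0 → run A
t=1: queue=[A] q_used=1 → run A
t=2: queue=[D,E] q_used=0 → run D
t=3: queue=[D,E,B] q_used=1 → run D
t=4: queue=[E,B,D] q_used=0 → run E
t=5: queue=[E,B,D,G] q_used=1 → run E
t=6: queue=[B,D,G,E,H] q_used=0 → run B
t=7: queue=[B,D,G,E,H] q_used=1 → run B
t=8: queue=[D,G,E,H,B] q_used=0 → run D
t=9: queue=[D,G,E,H,B] q_used=1 → run D
t=10: queue=[G,E,H,B,D] q_used=0 → run G
t=11: queue=[G,E,H,B,D] q_used=1 → run G
t=12: queue=[E,H,B,D,G] q_used=0 → run E
t=13: queue=[E,H,B,D,G] q_used=1 → run E
t=14: queue=[H,B,D,G] q_used=0 → run H
t=15: queue=[H,B,D,G] q_used=1 → run H
t=16: queue=[B,D,G,H] q_used=0 → run B
t=17: queue=[B,D,G,H] q_used=1 → run B
t=18: queue=[D,G,H,B] q_used=0 → run D
t=19: queue=[D,G,H,B] q_used=1 → run D
t=20: queue=[G,H,B,D] q_used=0 → run G
t=21: queue=[G,H,B,D] q_used=1 → run G
t=22: queue=[H,B,D,G] q_used=0 → run H
t=23: queue=[B,D,G] q_used=0 → run B
t=24: queue=[B,D,G] q_used=1 → run B
t=25: queue=[D,G,B] q_used=0 → run D
t=26: queue=[D,G,B] q_used=1 → run D
t=27: queue=[G,B] q_used=0 → run G
t=28: queue=[G,B] q_used=1 → run G
t=29: queue=[B,G] q_used=0 → run B
t=30: queue=[G] q_used=0 → run G
t=31: (idle)
t=32: (idle)
t=33: (idle)
t=34: (idle)
t=35: (idle)
t=36: (idle)

running at tick 8 = D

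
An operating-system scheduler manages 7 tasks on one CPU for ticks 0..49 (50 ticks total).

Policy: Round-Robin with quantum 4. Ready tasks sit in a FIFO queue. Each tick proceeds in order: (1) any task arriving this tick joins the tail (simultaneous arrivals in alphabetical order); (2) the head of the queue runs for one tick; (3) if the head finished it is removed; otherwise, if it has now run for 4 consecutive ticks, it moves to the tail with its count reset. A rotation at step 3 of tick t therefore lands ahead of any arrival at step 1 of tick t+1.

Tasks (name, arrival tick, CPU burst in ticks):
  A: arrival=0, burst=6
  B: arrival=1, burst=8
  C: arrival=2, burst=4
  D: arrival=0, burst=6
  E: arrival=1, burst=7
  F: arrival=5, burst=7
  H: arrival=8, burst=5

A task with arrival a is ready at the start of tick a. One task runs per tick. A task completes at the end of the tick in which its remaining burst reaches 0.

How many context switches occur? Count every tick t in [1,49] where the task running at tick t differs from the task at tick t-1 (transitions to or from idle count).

t=0: queue=[A,D] q_used=0 → run A
t=1: queue=[A,D,B,E] q_used=1 → run A
t=2: queue=[A,D,B,E,C] q_used=2 → run A
t=3: queue=[A,D,B,E,C] q_used=3 → run A
t=4: queue=[D,B,E,C,A] q_used=0 → run D
t=5: queue=[D,B,E,C,A,F] q_used=1 → run D
t=6: queue=[D,B,E,C,A,F] q_used=2 → run D
t=7: queue=[D,B,E,C,A,F] q_used=3 → run D
t=8: queue=[B,E,C,A,F,D,H] q_used=0 → run B
t=9: queue=[B,E,C,A,F,D,H] q_used=1 → run B
t=10: queue=[B,E,C,A,F,D,H] q_used=2 → run B
t=11: queue=[B,E,C,A,F,D,H] q_used=3 → run B
t=12: queue=[E,C,A,F,D,H,B] q_used=0 → run E
t=13: queue=[E,C,A,F,D,H,B] q_used=1 → run E
t=14: queue=[E,C,A,F,D,H,B] q_used=2 → run E
t=15: queue=[E,C,A,F,D,H,B] q_used=3 → run E
t=16: queue=[C,A,F,D,H,B,E] q_used=0 → run C
t=17: queue=[C,A,F,D,H,B,E] q_used=1 → run C
t=18: queue=[C,A,F,D,H,B,E] q_used=2 → run C
t=19: queue=[C,A,F,D,H,B,E] q_used=3 → run C
t=20: queue=[A,F,D,H,B,E] q_used=0 → run A
t=21: queue=[A,F,D,H,B,E] q_used=1 → run A
t=22: queue=[F,D,H,B,E] q_used=0 → run F
t=23: queue=[F,D,H,B,E] q_used=1 → run F
t=24: queue=[F,D,H,B,E] q_used=2 → run F
t=25: queue=[F,D,H,B,E] q_used=3 → run F
t=26: queue=[D,H,B,E,F] q_used=0 → run D
t=27: queue=[D,H,B,E,F] q_used=1 → run D
t=28: queue=[H,B,E,F] q_used=0 → run H
t=29: queue=[H,B,E,F] q_used=1 → run H
t=30: queue=[H,B,E,F] q_used=2 → run H
t=31: queue=[H,B,E,F] q_used=3 → run H
t=32: queue=[B,E,F,H] q_used=0 → run B
t=33: queue=[B,E,F,H] q_used=1 → run B
t=34: queue=[B,E,F,H] q_used=2 → run B
t=35: queue=[B,E,F,H] q_used=3 → run B
t=36: queue=[E,F,H] q_used=0 → run E
t=37: queue=[E,F,H] q_used=1 → run E
t=38: queue=[E,F,H] q_used=2 → run E
t=39: queue=[F,H] q_used=0 → run F
t=40: queue=[F,H] q_used=1 → run F
t=41: queue=[F,H] q_used=2 → run F
t=42: queue=[H] q_used=0 → run H
t=43: (idle)
t=44: (idle)
t=45: (idle)
t=46: (idle)
t=47: (idle)
t=48: (idle)
t=49: (idle)

context switches = 13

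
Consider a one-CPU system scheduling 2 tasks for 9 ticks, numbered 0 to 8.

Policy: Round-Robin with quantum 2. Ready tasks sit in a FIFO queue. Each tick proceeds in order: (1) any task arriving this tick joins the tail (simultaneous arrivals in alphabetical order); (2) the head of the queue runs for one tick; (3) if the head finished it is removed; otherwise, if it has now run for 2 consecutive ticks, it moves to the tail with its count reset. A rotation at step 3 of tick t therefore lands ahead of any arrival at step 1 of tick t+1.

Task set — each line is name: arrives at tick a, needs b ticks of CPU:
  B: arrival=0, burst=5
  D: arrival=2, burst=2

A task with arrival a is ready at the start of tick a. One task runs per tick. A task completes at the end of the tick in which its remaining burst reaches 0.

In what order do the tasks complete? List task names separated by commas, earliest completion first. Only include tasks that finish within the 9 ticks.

completion order = D, B

t=0: queue=[B] q_used=0 → run B
t=1: queue=[B] q_used=1 → run B
t=2: queue=[B,D] q_used=0 → run B
t=3: queue=[B,D] q_used=1 → run B
t=4: queue=[D,B] q_used=0 → run D
t=5: queue=[D,B] q_used=1 → run D
t=6: queue=[B] q_used=0 → run B
t=7: (idle)
t=8: (idle)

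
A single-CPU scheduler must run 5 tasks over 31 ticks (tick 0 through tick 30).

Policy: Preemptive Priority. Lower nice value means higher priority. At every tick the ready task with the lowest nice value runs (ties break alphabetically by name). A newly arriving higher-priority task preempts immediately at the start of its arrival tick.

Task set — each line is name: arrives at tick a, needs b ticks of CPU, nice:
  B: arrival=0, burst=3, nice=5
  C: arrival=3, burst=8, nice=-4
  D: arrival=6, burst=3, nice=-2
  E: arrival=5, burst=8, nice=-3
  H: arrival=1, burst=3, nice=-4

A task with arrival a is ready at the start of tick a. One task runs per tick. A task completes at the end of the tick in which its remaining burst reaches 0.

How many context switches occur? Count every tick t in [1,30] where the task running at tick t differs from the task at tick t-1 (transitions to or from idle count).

context switches = 7

t=0: ready={B} → run B
t=1: ready={B,H} → run H
t=2: ready={B,H} → run H
t=3: ready={B,C,H} → run C
t=4: ready={B,C,H} → run C
t=5: ready={B,C,E,H} → run C
t=6: ready={B,C,D,E,H} → run C
t=7: ready={B,C,D,E,H} → run C
t=8: ready={B,C,D,E,H} → run C
t=9: ready={B,C,D,E,H} → run C
t=10: ready={B,C,D,E,H} → run C
t=11: ready={B,D,E,H} → run H
t=12: ready={B,D,E} → run E
t=13: ready={B,D,E} → run E
t=14: ready={B,D,E} → run E
t=15: ready={B,D,E} → run E
t=16: ready={B,D,E} → run E
t=17: ready={B,D,E} → run E
t=18: ready={B,D,E} → run E
t=19: ready={B,D,E} → run E
t=20: ready={B,D} → run D
t=21: ready={B,D} → run D
t=22: ready={B,D} → run D
t=23: ready={B} → run B
t=24: ready={B} → run B
t=25: (idle)
t=26: (idle)
t=27: (idle)
t=28: (idle)
t=29: (idle)
t=30: (idle)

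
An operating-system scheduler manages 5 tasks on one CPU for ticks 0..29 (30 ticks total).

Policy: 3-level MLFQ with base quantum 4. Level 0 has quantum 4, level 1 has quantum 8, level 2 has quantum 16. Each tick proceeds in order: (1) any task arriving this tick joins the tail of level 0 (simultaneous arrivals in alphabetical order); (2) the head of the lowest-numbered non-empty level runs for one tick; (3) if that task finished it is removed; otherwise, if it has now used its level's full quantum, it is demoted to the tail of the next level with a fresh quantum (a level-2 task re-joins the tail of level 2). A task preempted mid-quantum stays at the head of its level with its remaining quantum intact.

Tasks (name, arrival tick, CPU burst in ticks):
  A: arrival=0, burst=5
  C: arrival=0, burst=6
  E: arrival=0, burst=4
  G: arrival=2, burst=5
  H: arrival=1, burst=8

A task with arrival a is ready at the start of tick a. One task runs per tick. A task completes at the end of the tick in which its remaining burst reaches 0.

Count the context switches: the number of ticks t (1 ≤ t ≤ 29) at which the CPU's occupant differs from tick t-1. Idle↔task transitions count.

t=0: L0/L1/L2 = ACE/-/- → run A
t=1: L0/L1/L2 = ACEH/-/- → run A
t=2: L0/L1/L2 = ACEHG/-/- → run A
t=3: L0/L1/L2 = ACEHG/-/- → run A
t=4: L0/L1/L2 = CEHG/A/- → run C
t=5: L0/L1/L2 = CEHG/A/- → run C
t=6: L0/L1/L2 = CEHG/A/- → run C
t=7: L0/L1/L2 = CEHG/A/- → run C
t=8: L0/L1/L2 = EHG/AC/- → run E
t=9: L0/L1/L2 = EHG/AC/- → run E
t=10: L0/L1/L2 = EHG/AC/- → run E
t=11: L0/L1/L2 = EHG/AC/- → run E
t=12: L0/L1/L2 = HG/AC/- → run H
t=13: L0/L1/L2 = HG/AC/- → run H
t=14: L0/L1/L2 = HG/AC/- → run H
t=15: L0/L1/L2 = HG/AC/- → run H
t=16: L0/L1/L2 = G/ACH/- → run G
t=17: L0/L1/L2 = G/ACH/- → run G
t=18: L0/L1/L2 = G/ACH/- → run G
t=19: L0/L1/L2 = G/ACH/- → run G
t=20: L0/L1/L2 = -/ACHG/- → run A
t=21: L0/L1/L2 = -/CHG/- → run C
t=22: L0/L1/L2 = -/CHG/- → run C
t=23: L0/L1/L2 = -/HG/- → run H
t=24: L0/L1/L2 = -/HG/- → run H
t=25: L0/L1/L2 = -/HG/- → run H
t=26: L0/L1/L2 = -/HG/- → run H
t=27: L0/L1/L2 = -/G/- → run G
t=28: (idle)
t=29: (idle)

context switches = 9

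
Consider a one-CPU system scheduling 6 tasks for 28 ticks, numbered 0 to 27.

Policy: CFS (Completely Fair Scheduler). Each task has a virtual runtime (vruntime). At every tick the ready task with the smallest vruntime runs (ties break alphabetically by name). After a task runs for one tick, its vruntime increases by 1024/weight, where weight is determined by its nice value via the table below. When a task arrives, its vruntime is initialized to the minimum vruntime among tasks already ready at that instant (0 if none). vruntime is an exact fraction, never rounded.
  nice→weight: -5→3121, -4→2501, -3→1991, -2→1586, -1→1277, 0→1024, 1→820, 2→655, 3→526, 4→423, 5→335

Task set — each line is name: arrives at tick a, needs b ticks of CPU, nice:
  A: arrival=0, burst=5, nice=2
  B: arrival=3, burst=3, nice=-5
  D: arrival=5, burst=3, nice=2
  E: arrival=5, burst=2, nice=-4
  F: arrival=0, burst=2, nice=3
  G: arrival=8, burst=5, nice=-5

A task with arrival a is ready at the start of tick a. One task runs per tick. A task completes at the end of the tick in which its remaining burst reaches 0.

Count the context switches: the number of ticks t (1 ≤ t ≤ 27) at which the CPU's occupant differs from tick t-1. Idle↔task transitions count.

t=0: vr[A=0 F=0] → run A
t=1: vr[A=1024/655 F=0] → run F
t=2: vr[A=1024/655 F=512/263] → run A
t=3: vr[A=2048/655 B=512/263 F=512/263] → run B
t=4: vr[A=2048/655 B=1867264/820823 F=512/263] → run F
t=5: vr[A=2048/655 B=1867264/820823 D=1867264/820823 E=1867264/820823] → run B
t=6: vr[A=2048/655 B=2136576/820823 D=1867264/820823 E=1867264/820823] → run D
t=7: vr[A=2048/655 B=2136576/820823 D=2063580672/537639065 E=1867264/820823] → run E
t=8: vr[A=2048/655 B=2136576/820823 D=2063580672/537639065 E=5510550016/2052878323 G=2136576/820823] → run B
t=9: vr[A=2048/655 D=2063580672/537639065 E=5510550016/2052878323 G=2136576/820823] → run G
t=10: vr[A=2048/655 D=2063580672/537639065 E=5510550016/2052878323 G=2405888/820823] → run E
t=11: vr[A=2048/655 D=2063580672/537639065 G=2405888/820823] → run G
t=12: vr[A=2048/655 D=2063580672/537639065 G=2675200/820823] → run A
t=13: vr[A=3072/655 D=2063580672/537639065 G=2675200/820823] → run G
t=14: vr[A=3072/655 D=2063580672/537639065 G=2944512/820823] → run G
t=15: vr[A=3072/655 D=2063580672/537639065 G=3213824/820823] → run D
t=16: vr[A=3072/655 D=2904103424/537639065 G=3213824/820823] → run G
t=17: vr[A=3072/655 D=2904103424/537639065] → run A
t=18: vr[A=4096/655 D=2904103424/537639065] → run D
t=19: vr[A=4096/655] → run A
t=20: (idle)
t=21: (idle)
t=22: (idle)
t=23: (idle)
t=24: (idle)
t=25: (idle)
t=26: (idle)
t=27: (idle)

context switches = 19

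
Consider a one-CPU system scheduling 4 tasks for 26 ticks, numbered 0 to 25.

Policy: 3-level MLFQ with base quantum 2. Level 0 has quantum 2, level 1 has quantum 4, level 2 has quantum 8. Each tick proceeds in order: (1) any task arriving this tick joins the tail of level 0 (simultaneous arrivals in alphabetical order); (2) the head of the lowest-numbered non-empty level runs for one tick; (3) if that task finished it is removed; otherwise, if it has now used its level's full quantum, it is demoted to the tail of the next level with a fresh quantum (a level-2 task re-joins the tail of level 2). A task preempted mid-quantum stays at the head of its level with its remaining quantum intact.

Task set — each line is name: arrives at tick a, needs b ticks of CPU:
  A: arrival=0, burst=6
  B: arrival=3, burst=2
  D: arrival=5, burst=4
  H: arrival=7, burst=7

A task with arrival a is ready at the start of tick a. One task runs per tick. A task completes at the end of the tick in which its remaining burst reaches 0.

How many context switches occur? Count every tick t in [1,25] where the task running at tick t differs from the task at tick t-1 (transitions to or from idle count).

context switches = 7

t=0: L0/L1/L2 = A/-/- → run A
t=1: L0/L1/L2 = A/-/- → run A
t=2: L0/L1/L2 = -/A/- → run A
t=3: L0/L1/L2 = B/A/- → run B
t=4: L0/L1/L2 = B/A/- → run B
t=5: L0/L1/L2 = D/A/- → run D
t=6: L0/L1/L2 = D/A/- → run D
t=7: L0/L1/L2 = H/AD/- → run H
t=8: L0/L1/L2 = H/AD/- → run H
t=9: L0/L1/L2 = -/ADH/- → run A
t=10: L0/L1/L2 = -/ADH/- → run A
t=11: L0/L1/L2 = -/ADH/- → run A
t=12: L0/L1/L2 = -/DH/- → run D
t=13: L0/L1/L2 = -/DH/- → run D
t=14: L0/L1/L2 = -/H/- → run H
t=15: L0/L1/L2 = -/H/- → run H
t=16: L0/L1/L2 = -/H/- → run H
t=17: L0/L1/L2 = -/H/- → run H
t=18: L0/L1/L2 = -/-/H → run H
t=19: (idle)
t=20: (idle)
t=21: (idle)
t=22: (idle)
t=23: (idle)
t=24: (idle)
t=25: (idle)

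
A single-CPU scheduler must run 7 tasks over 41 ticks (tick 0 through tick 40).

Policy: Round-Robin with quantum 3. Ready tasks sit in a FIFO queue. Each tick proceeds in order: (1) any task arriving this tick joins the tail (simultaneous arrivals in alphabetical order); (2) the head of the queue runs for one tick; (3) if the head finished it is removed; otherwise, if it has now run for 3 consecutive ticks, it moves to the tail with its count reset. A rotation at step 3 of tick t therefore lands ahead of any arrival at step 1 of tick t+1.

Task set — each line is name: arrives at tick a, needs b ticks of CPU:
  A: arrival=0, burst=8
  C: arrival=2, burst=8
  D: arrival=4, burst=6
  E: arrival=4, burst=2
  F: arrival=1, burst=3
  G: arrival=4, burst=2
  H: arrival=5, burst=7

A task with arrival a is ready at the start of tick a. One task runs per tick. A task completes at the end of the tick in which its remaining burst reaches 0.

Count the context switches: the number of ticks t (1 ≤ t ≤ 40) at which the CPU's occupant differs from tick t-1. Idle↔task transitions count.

t=0: queue=[A] q_used=0 → run A
t=1: queue=[A,F] q_used=1 → run A
t=2: queue=[A,F,C] q_used=2 → run A
t=3: queue=[F,C,A] q_used=0 → run F
t=4: queue=[F,C,A,D,E,G] q_used=1 → run F
t=5: queue=[F,C,A,D,E,G,H] q_used=2 → run F
t=6: queue=[C,A,D,E,G,H] q_used=0 → run C
t=7: queue=[C,A,D,E,G,H] q_used=1 → run C
t=8: queue=[C,A,D,E,G,H] q_used=2 → run C
t=9: queue=[A,D,E,G,H,C] q_used=0 → run A
t=10: queue=[A,D,E,G,H,C] q_used=1 → run A
t=11: queue=[A,D,E,G,H,C] q_used=2 → run A
t=12: queue=[D,E,G,H,C,A] q_used=0 → run D
t=13: queue=[D,E,G,H,C,A] q_used=1 → run D
t=14: queue=[D,E,G,H,C,A] q_used=2 → run D
t=15: queue=[E,G,H,C,A,D] q_used=0 → run E
t=16: queue=[E,G,H,C,A,D] q_used=1 → run E
t=17: queue=[G,H,C,A,D] q_used=0 → run G
t=18: queue=[G,H,C,A,D] q_used=1 → run G
t=19: queue=[H,C,A,D] q_used=0 → run H
t=20: queue=[H,C,A,D] q_used=1 → run H
t=21: queue=[H,C,A,D] q_used=2 → run H
t=22: queue=[C,A,D,H] q_used=0 → run C
t=23: queue=[C,A,D,H] q_used=1 → run C
t=24: queue=[C,A,D,H] q_used=2 → run C
t=25: queue=[A,D,H,C] q_used=0 → run A
t=26: queue=[A,D,H,C] q_used=1 → run A
t=27: queue=[D,H,C] q_used=0 → run D
t=28: queue=[D,H,C] q_used=1 → run D
t=29: queue=[D,H,C] q_used=2 → run D
t=30: queue=[H,C] q_used=0 → run H
t=31: queue=[H,C] q_used=1 → run H
t=32: queue=[H,C] q_used=2 → run H
t=33: queue=[C,H] q_used=0 → run C
t=34: queue=[C,H] q_used=1 → run C
t=35: queue=[H] q_used=0 → run H
t=36: (idle)
t=37: (idle)
t=38: (idle)
t=39: (idle)
t=40: (idle)

context switches = 14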